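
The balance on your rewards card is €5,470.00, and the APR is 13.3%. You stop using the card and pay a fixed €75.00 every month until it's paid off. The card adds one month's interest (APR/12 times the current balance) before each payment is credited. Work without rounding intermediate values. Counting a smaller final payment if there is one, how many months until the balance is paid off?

150 payments

Monthly rate r = 13.3%/12 = 1.10833% = 0.0110833.
Recurrence: B ← B·(1+r) − €75.00.
Month 1: interest €60.63; balance after payment €5,455.63.
Month 2: interest €60.47; balance after payment €5,441.09.
Closed form: n = −ln(1 − rB₀/P)/ln(1+r) = −ln(0.19166)/ln(1.01108) ≈ 149.882, so the balance reaches zero during payment 150.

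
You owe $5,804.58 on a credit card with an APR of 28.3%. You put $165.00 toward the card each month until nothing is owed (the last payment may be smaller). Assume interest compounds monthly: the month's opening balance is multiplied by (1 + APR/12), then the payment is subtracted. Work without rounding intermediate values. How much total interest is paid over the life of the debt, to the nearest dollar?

$6,724

Monthly rate r = 28.3%/12 = 2.35833% = 0.0235833.
Payoff takes n = ⌈−ln(1 − rB₀/P)/ln(1+r)⌉ = ⌈75.929⌉ = 76 payments; the last is $153.40.
Total paid = 75·$165.00 + $153.40 = $12,528.40.
Total interest = total paid − principal = $12,528.40 − $5,804.58 = $6,723.82.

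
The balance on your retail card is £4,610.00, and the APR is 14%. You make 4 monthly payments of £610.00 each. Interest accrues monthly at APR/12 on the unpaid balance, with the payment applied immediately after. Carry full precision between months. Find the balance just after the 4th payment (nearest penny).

Monthly rate r = 14%/12 = 1.16667% = 0.0116667.
Each month: B ← B·(1+r) − £610.00.
Month 1: interest £53.78; balance after payment £4,053.78.
Month 2: interest £47.29; balance after payment £3,491.08.
Month 3: interest £40.73; balance after payment £2,921.81.
Month 4: interest £34.09; balance after payment £2,345.89.

£2,345.89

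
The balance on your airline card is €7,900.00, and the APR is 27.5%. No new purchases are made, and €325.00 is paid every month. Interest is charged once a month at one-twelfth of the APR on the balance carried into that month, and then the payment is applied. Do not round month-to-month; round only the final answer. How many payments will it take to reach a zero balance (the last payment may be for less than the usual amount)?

36 months

Monthly rate r = 27.5%/12 = 2.29167% = 0.0229167.
Recurrence: B ← B·(1+r) − €325.00.
Month 1: interest €181.04; balance after payment €7,756.04.
Month 2: interest €177.74; balance after payment €7,608.78.
Closed form: n = −ln(1 − rB₀/P)/ln(1+r) = −ln(0.44295)/ln(1.02292) ≈ 35.939, so the balance reaches zero during payment 36.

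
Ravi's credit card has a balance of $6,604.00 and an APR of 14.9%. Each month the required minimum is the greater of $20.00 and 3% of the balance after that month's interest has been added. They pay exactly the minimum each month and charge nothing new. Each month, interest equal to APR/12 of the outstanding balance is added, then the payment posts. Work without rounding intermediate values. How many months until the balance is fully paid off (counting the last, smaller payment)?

Monthly rate r = 14.9%/12 = 1.24167% = 0.0124167.
While 3% of the post-interest balance exceeds $20.00, each month B ← (B·(1+r))·(1 − 0.03), i.e. B shrinks by the factor (1+r)·0.97 = 0.98204.
This holds for months 1–128. Entering month 129 the balance is $649.50; 3% of the post-interest balance is now below $20.00, so the flat $20.00 minimum applies from here.
From month 129 a fixed $20.00 at rate r clears $649.50 in 42 more payments. Total: 128 + 42 = 170 months.

170 months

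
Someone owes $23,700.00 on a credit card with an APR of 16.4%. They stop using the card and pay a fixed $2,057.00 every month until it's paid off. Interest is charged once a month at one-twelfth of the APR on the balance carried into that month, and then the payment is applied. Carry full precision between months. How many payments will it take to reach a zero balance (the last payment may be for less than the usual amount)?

13 payments

Monthly rate r = 16.4%/12 = 1.36667% = 0.0136667.
Recurrence: B ← B·(1+r) − $2,057.00.
Month 1: interest $323.90; balance after payment $21,966.90.
Month 2: interest $300.21; balance after payment $20,210.11.
Closed form: n = −ln(1 − rB₀/P)/ln(1+r) = −ln(0.84254)/ln(1.01367) ≈ 12.622, so the balance reaches zero during payment 13.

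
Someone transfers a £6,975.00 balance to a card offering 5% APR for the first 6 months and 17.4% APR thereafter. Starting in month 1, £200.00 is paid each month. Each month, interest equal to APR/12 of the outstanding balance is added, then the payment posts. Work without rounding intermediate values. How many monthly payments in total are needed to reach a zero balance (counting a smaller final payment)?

Promo months 1–6 at r₀ = 5%/12 = 0.00416667; months 7+ at r₁ = 17.4%/12 = 0.0145.
After month 6: iterate B ← B·(1+r₀) − £200.00 for 6 months → £5,938.63.
Then at r₁ with £200.00/mo: n₂ = −ln(1 − r₁·B/P)/ln(1+r₁) ≈ 39.11 → 40 more payments.

46 payments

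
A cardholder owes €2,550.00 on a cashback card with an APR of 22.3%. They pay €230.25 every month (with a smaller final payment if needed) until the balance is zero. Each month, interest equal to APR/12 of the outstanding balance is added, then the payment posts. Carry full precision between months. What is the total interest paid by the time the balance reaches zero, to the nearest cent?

€332.05

Monthly rate r = 22.3%/12 = 1.85833% = 0.0185833.
Payoff takes n = ⌈−ln(1 − rB₀/P)/ln(1+r)⌉ = ⌈12.515⌉ = 13 payments; the last is €119.05.
Total paid = 12·€230.25 + €119.05 = €2,882.05.
Total interest = total paid − principal = €2,882.05 − €2,550.00 = €332.05.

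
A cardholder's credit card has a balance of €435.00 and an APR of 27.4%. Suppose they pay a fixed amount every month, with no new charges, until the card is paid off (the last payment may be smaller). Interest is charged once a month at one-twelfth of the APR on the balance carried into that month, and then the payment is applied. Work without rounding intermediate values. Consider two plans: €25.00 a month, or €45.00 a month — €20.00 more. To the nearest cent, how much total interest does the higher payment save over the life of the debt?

€63.65

Monthly rate r = 27.4%/12 = 2.28333% = 0.0228333.
At €25.00/mo: n = ⌈−ln(1 − rB₀/P)/ln(1+r)⌉ = 23 payments (last €10.76); total interest = total paid − €435.00 = €125.76.
At €45.00/mo: 12 payments (last €2.11); total interest €62.11.
Interest saved = €125.76 − €62.11 = €63.65.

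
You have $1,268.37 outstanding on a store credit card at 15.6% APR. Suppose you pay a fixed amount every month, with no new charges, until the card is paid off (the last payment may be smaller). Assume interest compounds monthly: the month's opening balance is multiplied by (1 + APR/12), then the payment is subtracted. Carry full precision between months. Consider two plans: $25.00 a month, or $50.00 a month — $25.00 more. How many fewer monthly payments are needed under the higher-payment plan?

Monthly rate r = 15.6%/12 = 1.3% = 0.013.
At $25.00/mo: n = ⌈−ln(1 − rB₀/P)/ln(1+r)⌉ = 84 payments (last $10.58); total interest = total paid − $1,268.37 = $817.21.
At $50.00/mo: 31 payments (last $49.00); total interest $280.63.
Payments saved = 84 − 31 = 53.

53 fewer payments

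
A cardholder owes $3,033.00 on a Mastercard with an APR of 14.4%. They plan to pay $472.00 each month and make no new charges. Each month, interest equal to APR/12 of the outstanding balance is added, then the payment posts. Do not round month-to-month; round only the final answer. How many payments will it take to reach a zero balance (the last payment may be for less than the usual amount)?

7 payments

Monthly rate r = 14.4%/12 = 1.2% = 0.012.
Recurrence: B ← B·(1+r) − $472.00.
Month 1: interest $36.40; balance after payment $2,597.40.
Month 2: interest $31.17; balance after payment $2,156.56.
Closed form: n = −ln(1 − rB₀/P)/ln(1+r) = −ln(0.92289)/ln(1.012) ≈ 6.727, so the balance reaches zero during payment 7.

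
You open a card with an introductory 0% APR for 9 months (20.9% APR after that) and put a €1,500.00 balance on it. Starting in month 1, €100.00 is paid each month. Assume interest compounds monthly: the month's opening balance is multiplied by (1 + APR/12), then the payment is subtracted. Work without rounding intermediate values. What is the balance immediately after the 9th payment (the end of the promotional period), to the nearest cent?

Promo months 1–9 at r₀ = 0%/12 = 0; months 10+ at r₁ = 20.9%/12 = 0.0174167.
After month 9 (no interest yet): B = €1,500.00 − 9·€100.00 = €600.00.

€600.00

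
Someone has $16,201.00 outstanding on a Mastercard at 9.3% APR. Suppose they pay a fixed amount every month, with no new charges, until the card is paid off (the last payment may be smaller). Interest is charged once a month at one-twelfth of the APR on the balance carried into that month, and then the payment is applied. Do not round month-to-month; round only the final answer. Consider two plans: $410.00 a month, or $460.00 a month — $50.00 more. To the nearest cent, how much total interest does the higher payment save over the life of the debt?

$424.40

Monthly rate r = 9.3%/12 = 0.775% = 0.00775.
At $410.00/mo: n = ⌈−ln(1 − rB₀/P)/ln(1+r)⌉ = 48 payments (last $148.07); total interest = total paid − $16,201.00 = $3,217.07.
At $460.00/mo: 42 payments (last $133.67); total interest $2,792.67.
Interest saved = $3,217.07 − $2,792.67 = $424.40.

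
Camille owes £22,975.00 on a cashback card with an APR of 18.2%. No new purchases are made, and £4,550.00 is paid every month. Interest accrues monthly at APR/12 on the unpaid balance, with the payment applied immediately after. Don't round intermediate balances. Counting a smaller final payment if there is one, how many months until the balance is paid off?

6 payments

Monthly rate r = 18.2%/12 = 1.51667% = 0.0151667.
Recurrence: B ← B·(1+r) − £4,550.00.
Month 1: interest £348.45; balance after payment £18,773.45.
Month 2: interest £284.73; balance after payment £14,508.18.
Month 3: interest £220.04; balance after payment £10,178.23.
Month 4: interest £154.37; balance after payment £5,782.60.
Month 5: interest £87.70; balance after payment £1,320.30.
Month 6: interest £20.02; balance after payment £0.00.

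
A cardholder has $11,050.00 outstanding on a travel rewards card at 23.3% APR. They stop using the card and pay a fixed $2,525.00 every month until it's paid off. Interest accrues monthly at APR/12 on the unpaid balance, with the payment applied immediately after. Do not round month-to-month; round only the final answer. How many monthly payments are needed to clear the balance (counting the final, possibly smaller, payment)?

Monthly rate r = 23.3%/12 = 1.94167% = 0.0194167.
Recurrence: B ← B·(1+r) − $2,525.00.
Month 1: interest $214.55; balance after payment $8,739.55.
Month 2: interest $169.69; balance after payment $6,384.25.
Month 3: interest $123.96; balance after payment $3,983.21.
Month 4: interest $77.34; balance after payment $1,535.55.
Month 5: interest $29.82; balance after payment $0.00.

5 payments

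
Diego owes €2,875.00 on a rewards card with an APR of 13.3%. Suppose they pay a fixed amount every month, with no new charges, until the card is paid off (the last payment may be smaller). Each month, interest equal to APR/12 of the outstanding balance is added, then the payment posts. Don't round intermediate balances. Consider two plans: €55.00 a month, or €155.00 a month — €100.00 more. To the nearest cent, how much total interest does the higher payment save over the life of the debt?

Monthly rate r = 13.3%/12 = 1.10833% = 0.0110833.
At €55.00/mo: n = ⌈−ln(1 − rB₀/P)/ln(1+r)⌉ = 79 payments (last €31.13); total interest = total paid − €2,875.00 = €1,446.13.
At €155.00/mo: 21 payments (last €136.40); total interest €361.40.
Interest saved = €1,446.13 − €361.40 = €1,084.73.

€1,084.73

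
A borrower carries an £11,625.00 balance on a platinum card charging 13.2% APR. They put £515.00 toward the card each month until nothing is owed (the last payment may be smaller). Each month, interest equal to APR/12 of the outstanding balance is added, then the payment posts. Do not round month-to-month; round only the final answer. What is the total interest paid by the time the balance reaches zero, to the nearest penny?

£1,811.40

Monthly rate r = 13.2%/12 = 1.1% = 0.011.
Payoff takes n = ⌈−ln(1 − rB₀/P)/ln(1+r)⌉ = ⌈26.090⌉ = 27 payments; the last is £46.40.
Total paid = 26·£515.00 + £46.40 = £13,436.40.
Total interest = total paid − principal = £13,436.40 − £11,625.00 = £1,811.40.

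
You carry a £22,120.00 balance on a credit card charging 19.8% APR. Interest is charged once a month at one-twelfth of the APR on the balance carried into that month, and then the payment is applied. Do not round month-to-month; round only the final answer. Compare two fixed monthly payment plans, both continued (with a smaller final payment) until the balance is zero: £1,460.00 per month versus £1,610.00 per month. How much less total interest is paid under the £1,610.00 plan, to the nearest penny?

Monthly rate r = 19.8%/12 = 1.65% = 0.0165.
At £1,460.00/mo: n = ⌈−ln(1 − rB₀/P)/ln(1+r)⌉ = 18 payments (last £846.22); total interest = total paid − £22,120.00 = £3,546.22.
At £1,610.00/mo: 16 payments (last £1,144.13); total interest £3,174.13.
Interest saved = £3,546.22 − £3,174.13 = £372.09.

£372.09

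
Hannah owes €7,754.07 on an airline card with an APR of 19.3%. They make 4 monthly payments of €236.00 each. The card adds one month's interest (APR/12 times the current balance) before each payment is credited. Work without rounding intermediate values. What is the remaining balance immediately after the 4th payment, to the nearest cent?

Monthly rate r = 19.3%/12 = 1.60833% = 0.0160833.
Each month: B ← B·(1+r) − €236.00.
Month 1: interest €124.71; balance after payment €7,642.78.
Month 2: interest €122.92; balance after payment €7,529.70.
Month 3: interest €121.10; balance after payment €7,414.81.
Month 4: interest €119.25; balance after payment €7,298.06.

€7,298.06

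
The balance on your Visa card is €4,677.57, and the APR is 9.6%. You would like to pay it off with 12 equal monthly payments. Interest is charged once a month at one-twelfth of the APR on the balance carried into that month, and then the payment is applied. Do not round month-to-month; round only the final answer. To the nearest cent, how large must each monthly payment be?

€410.36

Monthly rate r = 9.6%/12 = 0.8% = 0.008.
Level-payment amortization: P = B₀·r / (1 − (1+r)^(−n)) = 4677.57·0.008 / (1 − 1.008^(−12)).
Denominator 1 − (1+r)^(−12) = 0.0911889169.
P = 37.4206 / 0.0911889169 ≈ 410.36.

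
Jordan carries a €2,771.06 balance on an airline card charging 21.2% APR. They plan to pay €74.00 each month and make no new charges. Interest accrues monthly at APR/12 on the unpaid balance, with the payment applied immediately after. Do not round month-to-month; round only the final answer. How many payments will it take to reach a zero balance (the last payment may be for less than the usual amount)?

Monthly rate r = 21.2%/12 = 1.76667% = 0.0176667.
Recurrence: B ← B·(1+r) − €74.00.
Month 1: interest €48.96; balance after payment €2,746.02.
Month 2: interest €48.51; balance after payment €2,720.53.
Closed form: n = −ln(1 − rB₀/P)/ln(1+r) = −ln(0.33844)/ln(1.01767) ≈ 61.865, so the balance reaches zero during payment 62.

62 months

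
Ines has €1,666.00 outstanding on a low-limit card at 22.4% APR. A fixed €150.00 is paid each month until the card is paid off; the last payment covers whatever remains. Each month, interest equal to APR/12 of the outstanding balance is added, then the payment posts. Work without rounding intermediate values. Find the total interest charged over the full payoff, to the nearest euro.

€219

Monthly rate r = 22.4%/12 = 1.86667% = 0.0186667.
Payoff takes n = ⌈−ln(1 − rB₀/P)/ln(1+r)⌉ = ⌈12.563⌉ = 13 payments; the last is €84.74.
Total paid = 12·€150.00 + €84.74 = €1,884.74.
Total interest = total paid − principal = €1,884.74 − €1,666.00 = €218.74.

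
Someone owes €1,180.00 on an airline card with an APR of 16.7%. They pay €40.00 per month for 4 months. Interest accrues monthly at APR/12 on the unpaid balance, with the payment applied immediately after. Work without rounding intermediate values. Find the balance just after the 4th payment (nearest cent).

€1,083.70

Monthly rate r = 16.7%/12 = 1.39167% = 0.0139167.
Each month: B ← B·(1+r) − €40.00.
Month 1: interest €16.42; balance after payment €1,156.42.
Month 2: interest €16.09; balance after payment €1,132.52.
Month 3: interest €15.76; balance after payment €1,108.28.
Month 4: interest €15.42; balance after payment €1,083.70.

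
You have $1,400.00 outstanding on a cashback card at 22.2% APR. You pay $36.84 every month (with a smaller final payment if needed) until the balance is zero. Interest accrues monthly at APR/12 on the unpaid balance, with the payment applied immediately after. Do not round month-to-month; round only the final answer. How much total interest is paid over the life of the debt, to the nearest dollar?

$1,040

Monthly rate r = 22.2%/12 = 1.85% = 0.0185.
Payoff takes n = ⌈−ln(1 − rB₀/P)/ln(1+r)⌉ = ⌈66.235⌉ = 67 payments; the last is $8.73.
Total paid = 66·$36.84 + $8.73 = $2,440.17.
Total interest = total paid − principal = $2,440.17 − $1,400.00 = $1,040.17.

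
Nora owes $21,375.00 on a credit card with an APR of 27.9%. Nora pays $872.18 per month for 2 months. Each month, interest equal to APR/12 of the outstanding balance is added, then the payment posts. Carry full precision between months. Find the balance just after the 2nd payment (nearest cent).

$20,615.85

Monthly rate r = 27.9%/12 = 2.325% = 0.02325.
Each month: B ← B·(1+r) − $872.18.
Month 1: interest $496.97; balance after payment $20,999.79.
Month 2: interest $488.25; balance after payment $20,615.85.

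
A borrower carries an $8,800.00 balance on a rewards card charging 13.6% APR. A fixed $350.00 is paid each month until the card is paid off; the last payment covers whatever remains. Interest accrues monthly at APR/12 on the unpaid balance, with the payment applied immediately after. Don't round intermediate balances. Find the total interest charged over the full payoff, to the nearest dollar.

Monthly rate r = 13.6%/12 = 1.13333% = 0.0113333.
Payoff takes n = ⌈−ln(1 − rB₀/P)/ln(1+r)⌉ = ⌈29.762⌉ = 30 payments; the last is $267.07.
Total paid = 29·$350.00 + $267.07 = $10,417.07.
Total interest = total paid − principal = $10,417.07 − $8,800.00 = $1,617.07.

$1,617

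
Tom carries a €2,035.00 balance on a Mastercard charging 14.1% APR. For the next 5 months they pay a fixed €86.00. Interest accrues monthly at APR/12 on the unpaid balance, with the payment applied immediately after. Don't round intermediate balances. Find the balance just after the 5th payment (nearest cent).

Monthly rate r = 14.1%/12 = 1.175% = 0.01175.
Each month: B ← B·(1+r) − €86.00.
Month 1: interest €23.91; balance after payment €1,972.91.
Month 2: interest €23.18; balance after payment €1,910.09.
Month 3: interest €22.44; balance after payment €1,846.54.
Month 4: interest €21.70; balance after payment €1,782.23.
Month 5: interest €20.94; balance after payment €1,717.17.

€1,717.17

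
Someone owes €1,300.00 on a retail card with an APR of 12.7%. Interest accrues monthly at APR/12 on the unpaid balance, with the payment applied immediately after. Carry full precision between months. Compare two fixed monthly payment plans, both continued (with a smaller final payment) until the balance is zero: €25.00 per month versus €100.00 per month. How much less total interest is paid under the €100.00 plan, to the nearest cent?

€491.97

Monthly rate r = 12.7%/12 = 1.05833% = 0.0105833.
At €25.00/mo: n = ⌈−ln(1 − rB₀/P)/ln(1+r)⌉ = 76 payments (last €22.97); total interest = total paid − €1,300.00 = €597.97.
At €100.00/mo: 15 payments (last €6.00); total interest €106.00.
Interest saved = €597.97 − €106.00 = €491.97.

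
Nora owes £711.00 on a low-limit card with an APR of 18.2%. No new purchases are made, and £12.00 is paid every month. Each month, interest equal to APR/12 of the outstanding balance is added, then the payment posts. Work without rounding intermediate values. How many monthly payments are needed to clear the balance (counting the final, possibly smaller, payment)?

Monthly rate r = 18.2%/12 = 1.51667% = 0.0151667.
Recurrence: B ← B·(1+r) − £12.00.
Month 1: interest £10.78; balance after payment £709.78.
Month 2: interest £10.77; balance after payment £708.55.
Closed form: n = −ln(1 − rB₀/P)/ln(1+r) = −ln(0.10137)/ln(1.01517) ≈ 152.060, so the balance reaches zero during payment 153.

153 months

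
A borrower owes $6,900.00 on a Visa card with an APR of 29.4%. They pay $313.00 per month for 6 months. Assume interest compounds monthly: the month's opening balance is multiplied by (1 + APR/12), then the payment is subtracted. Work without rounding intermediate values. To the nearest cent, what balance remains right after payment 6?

Monthly rate r = 29.4%/12 = 2.45% = 0.0245.
Each month: B ← B·(1+r) − $313.00.
Month 1: interest $169.05; balance after payment $6,756.05.
Month 2: interest $165.52; balance after payment $6,608.57.
Month 3: interest $161.91; balance after payment $6,457.48.
Month 4: interest $158.21; balance after payment $6,302.69.
Month 5: interest $154.42; balance after payment $6,144.11.
Month 6: interest $150.53; balance after payment $5,981.64.

$5,981.64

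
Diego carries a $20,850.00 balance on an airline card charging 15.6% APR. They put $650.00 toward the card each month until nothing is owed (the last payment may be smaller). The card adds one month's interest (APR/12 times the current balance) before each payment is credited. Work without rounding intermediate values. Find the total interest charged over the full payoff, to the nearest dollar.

Monthly rate r = 15.6%/12 = 1.3% = 0.013.
Payoff takes n = ⌈−ln(1 − rB₀/P)/ln(1+r)⌉ = ⌈41.774⌉ = 42 payments; the last is $504.12.
Total paid = 41·$650.00 + $504.12 = $27,154.12.
Total interest = total paid − principal = $27,154.12 − $20,850.00 = $6,304.12.

$6,304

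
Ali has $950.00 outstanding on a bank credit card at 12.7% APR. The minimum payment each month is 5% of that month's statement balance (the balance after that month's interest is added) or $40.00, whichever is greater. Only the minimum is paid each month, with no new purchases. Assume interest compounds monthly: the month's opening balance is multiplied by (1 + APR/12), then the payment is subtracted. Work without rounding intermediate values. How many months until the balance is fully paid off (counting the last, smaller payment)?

Monthly rate r = 12.7%/12 = 1.05833% = 0.0105833.
While 5% of the post-interest balance exceeds $40.00, each month B ← (B·(1+r))·(1 − 0.05), i.e. B shrinks by the factor (1+r)·0.95 = 0.96005.
This holds for months 1–5. Entering month 6 the balance is $774.82; 5% of the post-interest balance is now below $40.00, so the flat $40.00 minimum applies from here.
From month 6 a fixed $40.00 at rate r clears $774.82 in 22 more payments. Total: 5 + 22 = 27 months.

27 months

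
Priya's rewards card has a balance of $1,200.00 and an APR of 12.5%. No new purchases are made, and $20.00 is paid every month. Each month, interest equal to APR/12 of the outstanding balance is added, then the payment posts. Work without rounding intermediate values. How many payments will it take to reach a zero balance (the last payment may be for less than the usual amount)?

95 payments

Monthly rate r = 12.5%/12 = 1.04167% = 0.0104167.
Recurrence: B ← B·(1+r) − $20.00.
Month 1: interest $12.50; balance after payment $1,192.50.
Month 2: interest $12.42; balance after payment $1,184.92.
Closed form: n = −ln(1 − rB₀/P)/ln(1+r) = −ln(0.375)/ln(1.01042) ≈ 94.649, so the balance reaches zero during payment 95.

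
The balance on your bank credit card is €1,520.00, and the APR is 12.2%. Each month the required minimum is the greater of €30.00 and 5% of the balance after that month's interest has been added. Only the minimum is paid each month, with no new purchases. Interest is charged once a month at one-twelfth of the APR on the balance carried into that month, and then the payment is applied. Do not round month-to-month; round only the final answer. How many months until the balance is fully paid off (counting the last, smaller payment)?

Monthly rate r = 12.2%/12 = 1.01667% = 0.0101667.
While 5% of the post-interest balance exceeds €30.00, each month B ← (B·(1+r))·(1 − 0.05), i.e. B shrinks by the factor (1+r)·0.95 = 0.95966.
This holds for months 1–23. Entering month 24 the balance is €589.56; 5% of the post-interest balance is now below €30.00, so the flat €30.00 minimum applies from here.
From month 24 a fixed €30.00 at rate r clears €589.56 in 23 more payments. Total: 23 + 23 = 46 months.

46 months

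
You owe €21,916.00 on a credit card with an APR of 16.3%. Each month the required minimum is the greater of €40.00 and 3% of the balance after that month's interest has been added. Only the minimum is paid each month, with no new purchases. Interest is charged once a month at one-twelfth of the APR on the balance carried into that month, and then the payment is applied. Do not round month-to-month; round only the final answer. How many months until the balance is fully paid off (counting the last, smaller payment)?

210 months

Monthly rate r = 16.3%/12 = 1.35833% = 0.0135833.
While 3% of the post-interest balance exceeds €40.00, each month B ← (B·(1+r))·(1 − 0.03), i.e. B shrinks by the factor (1+r)·0.97 = 0.98318.
This holds for months 1–166. Entering month 167 the balance is €1,310.81; 3% of the post-interest balance is now below €40.00, so the flat €40.00 minimum applies from here.
From month 167 a fixed €40.00 at rate r clears €1,310.81 in 44 more payments. Total: 166 + 44 = 210 months.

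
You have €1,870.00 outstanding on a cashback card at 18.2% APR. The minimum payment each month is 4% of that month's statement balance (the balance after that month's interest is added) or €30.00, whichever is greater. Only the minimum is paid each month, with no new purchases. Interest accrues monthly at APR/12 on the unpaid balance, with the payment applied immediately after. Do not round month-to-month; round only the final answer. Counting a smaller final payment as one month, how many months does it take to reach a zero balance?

Monthly rate r = 18.2%/12 = 1.51667% = 0.0151667.
While 4% of the post-interest balance exceeds €30.00, each month B ← (B·(1+r))·(1 − 0.04), i.e. B shrinks by the factor (1+r)·0.96 = 0.97456.
This holds for months 1–37. Entering month 38 the balance is €720.71; 4% of the post-interest balance is now below €30.00, so the flat €30.00 minimum applies from here.
From month 38 a fixed €30.00 at rate r clears €720.71 in 31 more payments. Total: 37 + 31 = 68 months.

68 months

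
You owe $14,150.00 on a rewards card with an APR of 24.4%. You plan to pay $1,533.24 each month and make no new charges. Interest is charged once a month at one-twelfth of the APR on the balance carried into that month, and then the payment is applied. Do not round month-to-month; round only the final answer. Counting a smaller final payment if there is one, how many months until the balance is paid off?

Monthly rate r = 24.4%/12 = 2.03333% = 0.0203333.
Recurrence: B ← B·(1+r) − $1,533.24.
Month 1: interest $287.72; balance after payment $12,904.48.
Month 2: interest $262.39; balance after payment $11,633.63.
Closed form: n = −ln(1 − rB₀/P)/ln(1+r) = −ln(0.81235)/ln(1.02033) ≈ 10.325, so the balance reaches zero during payment 11.

11 months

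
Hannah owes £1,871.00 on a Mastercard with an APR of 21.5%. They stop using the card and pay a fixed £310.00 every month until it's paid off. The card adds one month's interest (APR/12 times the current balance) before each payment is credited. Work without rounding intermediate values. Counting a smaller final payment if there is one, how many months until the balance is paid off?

7 months

Monthly rate r = 21.5%/12 = 1.79167% = 0.0179167.
Recurrence: B ← B·(1+r) − £310.00.
Month 1: interest £33.52; balance after payment £1,594.52.
Month 2: interest £28.57; balance after payment £1,313.09.
Closed form: n = −ln(1 − rB₀/P)/ln(1+r) = −ln(0.89186)/ln(1.01792) ≈ 6.444, so the balance reaches zero during payment 7.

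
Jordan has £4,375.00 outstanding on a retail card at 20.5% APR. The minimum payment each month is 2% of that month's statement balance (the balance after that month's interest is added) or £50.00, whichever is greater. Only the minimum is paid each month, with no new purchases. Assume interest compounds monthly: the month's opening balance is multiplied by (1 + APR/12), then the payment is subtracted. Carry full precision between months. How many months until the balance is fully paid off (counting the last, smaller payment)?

Monthly rate r = 20.5%/12 = 1.70833% = 0.0170833.
While 2% of the post-interest balance exceeds £50.00, each month B ← (B·(1+r))·(1 − 0.02), i.e. B shrinks by the factor (1+r)·0.98 = 0.99674.
This holds for months 1–177. Entering month 178 the balance is £2,455.28; 2% of the post-interest balance is now below £50.00, so the flat £50.00 minimum applies from here.
From month 178 a fixed £50.00 at rate r clears £2,455.28 in 108 more payments. Total: 177 + 108 = 285 months.

285 months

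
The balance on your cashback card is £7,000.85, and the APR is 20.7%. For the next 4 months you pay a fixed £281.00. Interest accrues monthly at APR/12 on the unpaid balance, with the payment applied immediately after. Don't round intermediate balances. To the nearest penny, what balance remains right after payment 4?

£6,343.13

Monthly rate r = 20.7%/12 = 1.725% = 0.01725.
Each month: B ← B·(1+r) − £281.00.
Month 1: interest £120.76; balance after payment £6,840.61.
Month 2: interest £118.00; balance after payment £6,677.62.
Month 3: interest £115.19; balance after payment £6,511.80.
Month 4: interest £112.33; balance after payment £6,343.13.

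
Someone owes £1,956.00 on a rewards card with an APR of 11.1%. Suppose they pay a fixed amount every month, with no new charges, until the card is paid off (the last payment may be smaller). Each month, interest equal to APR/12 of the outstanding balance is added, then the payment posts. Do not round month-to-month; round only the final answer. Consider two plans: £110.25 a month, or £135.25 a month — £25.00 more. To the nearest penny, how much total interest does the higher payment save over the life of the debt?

Monthly rate r = 11.1%/12 = 0.925% = 0.00925.
At £110.25/mo: n = ⌈−ln(1 − rB₀/P)/ln(1+r)⌉ = 20 payments (last £51.79); total interest = total paid − £1,956.00 = £190.54.
At £135.25/mo: 16 payments (last £80.91); total interest £153.66.
Interest saved = £190.54 − £153.66 = £36.88.

£36.88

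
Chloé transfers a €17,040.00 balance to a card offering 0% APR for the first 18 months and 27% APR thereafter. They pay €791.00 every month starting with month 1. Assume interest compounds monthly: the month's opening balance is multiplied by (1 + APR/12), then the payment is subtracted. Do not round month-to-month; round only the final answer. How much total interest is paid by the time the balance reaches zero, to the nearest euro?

Promo months 1–18 at r₀ = 0%/12 = 0; months 19+ at r₁ = 27%/12 = 0.0225.
After month 18 (no interest yet): B = €17,040.00 − 18·€791.00 = €2,802.00.
Then at r₁ with €791.00/mo: n₂ = −ln(1 − r₁·B/P)/ln(1+r₁) ≈ 3.73 → 4 more payments.
Total paid = 21·€791.00 + €581.42 = €17,192.42; interest = €17,192.42 − €17,040.00 = €152.42.

€152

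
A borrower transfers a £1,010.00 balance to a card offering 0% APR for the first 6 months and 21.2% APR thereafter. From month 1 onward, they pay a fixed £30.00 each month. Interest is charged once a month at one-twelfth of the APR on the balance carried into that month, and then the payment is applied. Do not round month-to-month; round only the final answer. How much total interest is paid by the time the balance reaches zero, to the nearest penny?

£319.44

Promo months 1–6 at r₀ = 0%/12 = 0; months 7+ at r₁ = 21.2%/12 = 0.0176667.
After month 6 (no interest yet): B = £1,010.00 − 6·£30.00 = £830.00.
Then at r₁ with £30.00/mo: n₂ = −ln(1 − r₁·B/P)/ln(1+r₁) ≈ 38.31 → 39 more payments.
Total paid = 44·£30.00 + £9.44 = £1,329.44; interest = £1,329.44 − £1,010.00 = £319.44.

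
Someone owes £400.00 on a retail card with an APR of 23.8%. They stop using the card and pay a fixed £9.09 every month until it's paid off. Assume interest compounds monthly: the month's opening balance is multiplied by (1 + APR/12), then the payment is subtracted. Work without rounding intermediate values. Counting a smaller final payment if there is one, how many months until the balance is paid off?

Monthly rate r = 23.8%/12 = 1.98333% = 0.0198333.
Recurrence: B ← B·(1+r) − £9.09.
Month 1: interest £7.93; balance after payment £398.84.
Month 2: interest £7.91; balance after payment £397.66.
Closed form: n = −ln(1 − rB₀/P)/ln(1+r) = −ln(0.12725)/ln(1.01983) ≈ 104.975, so the balance reaches zero during payment 105.

105 months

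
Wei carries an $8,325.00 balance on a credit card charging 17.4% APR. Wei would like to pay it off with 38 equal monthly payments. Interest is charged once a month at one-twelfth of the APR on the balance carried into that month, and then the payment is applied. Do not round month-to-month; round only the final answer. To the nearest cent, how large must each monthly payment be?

Monthly rate r = 17.4%/12 = 1.45% = 0.0145.
Level-payment amortization: P = B₀·r / (1 − (1+r)^(−n)) = 8325.00·0.0145 / (1 − 1.0145^(−38)).
Denominator 1 − (1+r)^(−38) = 0.421341885.
P = 120.712 / 0.421341885 ≈ 286.50.

$286.50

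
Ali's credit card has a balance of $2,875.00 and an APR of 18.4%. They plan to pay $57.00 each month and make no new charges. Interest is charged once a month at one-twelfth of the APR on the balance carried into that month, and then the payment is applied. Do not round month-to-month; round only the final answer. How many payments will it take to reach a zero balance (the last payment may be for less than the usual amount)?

98 months

Monthly rate r = 18.4%/12 = 1.53333% = 0.0153333.
Recurrence: B ← B·(1+r) − $57.00.
Month 1: interest $44.08; balance after payment $2,862.08.
Month 2: interest $43.89; balance after payment $2,848.97.
Closed form: n = −ln(1 − rB₀/P)/ln(1+r) = −ln(0.22661)/ln(1.01533) ≈ 97.558, so the balance reaches zero during payment 98.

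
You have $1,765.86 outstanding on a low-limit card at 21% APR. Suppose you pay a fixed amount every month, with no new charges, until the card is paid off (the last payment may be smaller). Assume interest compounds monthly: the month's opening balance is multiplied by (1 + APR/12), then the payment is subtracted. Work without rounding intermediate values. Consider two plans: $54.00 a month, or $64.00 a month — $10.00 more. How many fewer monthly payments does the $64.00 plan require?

10 fewer payments

Monthly rate r = 21%/12 = 1.75% = 0.0175.
At $54.00/mo: n = ⌈−ln(1 − rB₀/P)/ln(1+r)⌉ = 49 payments (last $51.46); total interest = total paid − $1,765.86 = $877.60.
At $64.00/mo: 39 payments (last $0.66); total interest $666.80.
Payments saved = 49 − 39 = 10.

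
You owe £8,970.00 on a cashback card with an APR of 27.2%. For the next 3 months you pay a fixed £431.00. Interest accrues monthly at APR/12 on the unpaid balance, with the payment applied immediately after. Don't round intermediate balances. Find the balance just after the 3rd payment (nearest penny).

£8,271.36

Monthly rate r = 27.2%/12 = 2.26667% = 0.0226667.
Each month: B ← B·(1+r) − £431.00.
Month 1: interest £203.32; balance after payment £8,742.32.
Month 2: interest £198.16; balance after payment £8,509.48.
Month 3: interest £192.88; balance after payment £8,271.36.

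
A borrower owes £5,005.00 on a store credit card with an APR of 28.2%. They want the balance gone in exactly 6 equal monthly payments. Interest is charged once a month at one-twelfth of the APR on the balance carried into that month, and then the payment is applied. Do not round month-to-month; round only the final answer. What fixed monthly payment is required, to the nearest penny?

Monthly rate r = 28.2%/12 = 2.35% = 0.0235.
Level-payment amortization: P = B₀·r / (1 − (1+r)^(−n)) = 5005.00·0.0235 / (1 − 1.0235^(−6)).
Denominator 1 − (1+r)^(−6) = 0.130092815.
P = 117.618 / 0.130092815 ≈ 904.10.

£904.10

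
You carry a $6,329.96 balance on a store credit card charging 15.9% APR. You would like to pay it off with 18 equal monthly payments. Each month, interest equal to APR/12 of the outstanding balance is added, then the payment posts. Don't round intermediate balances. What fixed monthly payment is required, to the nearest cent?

$397.58

Monthly rate r = 15.9%/12 = 1.325% = 0.01325.
Level-payment amortization: P = B₀·r / (1 − (1+r)^(−n)) = 6329.96·0.01325 / (1 − 1.01325^(−18)).
Denominator 1 − (1+r)^(−18) = 0.210956445.
P = 83.872 / 0.210956445 ≈ 397.58.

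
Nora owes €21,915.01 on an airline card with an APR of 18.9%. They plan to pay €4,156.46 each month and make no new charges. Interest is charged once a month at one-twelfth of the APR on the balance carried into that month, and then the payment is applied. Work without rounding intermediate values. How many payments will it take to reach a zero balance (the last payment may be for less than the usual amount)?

Monthly rate r = 18.9%/12 = 1.575% = 0.01575.
Recurrence: B ← B·(1+r) − €4,156.46.
Month 1: interest €345.16; balance after payment €18,103.71.
Month 2: interest €285.13; balance after payment €14,232.38.
Month 3: interest €224.16; balance after payment €10,300.08.
Month 4: interest €162.23; balance after payment €6,305.85.
Month 5: interest €99.32; balance after payment €2,248.71.
Month 6: interest €35.42; balance after payment €0.00.

6 payments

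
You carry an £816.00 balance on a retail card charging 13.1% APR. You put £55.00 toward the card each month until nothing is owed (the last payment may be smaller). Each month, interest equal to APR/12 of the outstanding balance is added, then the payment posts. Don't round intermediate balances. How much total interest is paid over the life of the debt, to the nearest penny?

Monthly rate r = 13.1%/12 = 1.09167% = 0.0109167.
Payoff takes n = ⌈−ln(1 − rB₀/P)/ln(1+r)⌉ = ⌈16.274⌉ = 17 payments; the last is £15.12.
Total paid = 16·£55.00 + £15.12 = £895.12.
Total interest = total paid − principal = £895.12 − £816.00 = £79.12.

£79.12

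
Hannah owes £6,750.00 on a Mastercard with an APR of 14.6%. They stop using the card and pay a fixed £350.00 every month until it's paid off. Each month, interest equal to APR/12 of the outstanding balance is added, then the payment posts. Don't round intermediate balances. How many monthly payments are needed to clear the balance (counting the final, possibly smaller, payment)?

23 payments

Monthly rate r = 14.6%/12 = 1.21667% = 0.0121667.
Recurrence: B ← B·(1+r) − £350.00.
Month 1: interest £82.12; balance after payment £6,482.12.
Month 2: interest £78.87; balance after payment £6,210.99.
Closed form: n = −ln(1 − rB₀/P)/ln(1+r) = −ln(0.76536)/ln(1.01217) ≈ 22.113, so the balance reaches zero during payment 23.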